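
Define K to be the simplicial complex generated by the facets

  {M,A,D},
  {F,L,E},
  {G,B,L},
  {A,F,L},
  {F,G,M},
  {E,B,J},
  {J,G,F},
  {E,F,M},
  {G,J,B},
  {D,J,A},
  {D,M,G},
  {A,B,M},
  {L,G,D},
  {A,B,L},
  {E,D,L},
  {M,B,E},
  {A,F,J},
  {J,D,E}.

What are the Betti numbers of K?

b_0 = 1, b_1 = 2, b_2 = 1.

We work with the vertex ordering A < B < D < E < F < G < J < L < M. The simplices of K, each written with vertices in increasing order, are:

  0-simplices (9): A, B, D, E, F, G, J, L, M
  1-simplices (27): AB, AD, AF, AJ, AL, AM, BE, BG, BJ, BL, BM, DE, DG, DJ, DL, DM, EF, EJ, EL, EM, FG, FJ, FL, FM, GJ, GL, GM
  2-simplices (18): ABL, ABM, ADJ, ADM, AFJ, AFL, BEJ, BEM, BGJ, BGL, DEJ, DEL, DGL, DGM, EFL, EFM, FGJ, FGM

Hence C_0 ≅ Z^9, C_1 ≅ Z^27, C_2 ≅ Z^18.

Boundary ∂_1: C_1 → C_0 sends each edge [p,q] (with p < q) to q − p. For instance
  ∂BJ = J − B.
This gives a 9×27 integer matrix of rank 8; reducing to Smith normal form yields diagonal entries (1,1,1,1,1,1,1,1).

∂_2: C_2 → C_1 sends each 2-simplex [p,q,r] to [q,r] − [p,r] + [p,q]. For instance
  ∂ABL = BL − AL + AB,
  ∂ABM = BM − AM + AB.
The 27×18 boundary matrix has rank 17 and Smith normal form diag(1,1,1,1,1,1,1,1,1,1,1,1,1,1,1,1,1).

From H_k ≅ ker(∂_k) / im(∂_{k+1}) we obtain:

  H_0: rank C_0 − rank ∂_1 = 9 − 8 = 1, and the invariant factors of ∂_1 are all 1, so H_0 = Z.
  H_1: rank ker ∂_1 − rank ∂_2 = (27 − 8) − 17 = 2, and the invariant factors of ∂_2 are all 1, so H_1 = Z^2.
  H_2: rank ker ∂_2 − rank ∂_3 = (18 − 17) − 0 = 1, and there is no ∂_3, so H_2 = Z.

Hence the Betti numbers are b_0 = 1, b_1 = 2, b_2 = 1.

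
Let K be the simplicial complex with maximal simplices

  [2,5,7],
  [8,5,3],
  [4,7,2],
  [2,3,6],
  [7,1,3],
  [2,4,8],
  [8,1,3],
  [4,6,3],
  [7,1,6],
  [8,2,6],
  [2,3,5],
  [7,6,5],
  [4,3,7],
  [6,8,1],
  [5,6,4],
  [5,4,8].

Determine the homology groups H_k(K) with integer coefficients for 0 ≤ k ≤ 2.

K has 8 vertices, 24 edges, 16 triangles.
rank ∂_0 = 0, rank ∂_1 = 7 ⇒ b_0 = 8 − 0 − 7 = 1; all invariant factors of ∂_1 are 1 so no torsion. So H_0 = Z.
rank ∂_1 = 7, rank ∂_2 = 15 ⇒ b_1 = 24 − 7 − 15 = 2; all invariant factors of ∂_2 are 1 so no torsion. So H_1 = Z^2.
rank ∂_2 = 15, rank ∂_3 = 0 ⇒ b_2 = 16 − 15 − 0 = 1. So H_2 = Z.

H_0 ≅ Z,  H_1 ≅ Z^2,  H_2 ≅ Z.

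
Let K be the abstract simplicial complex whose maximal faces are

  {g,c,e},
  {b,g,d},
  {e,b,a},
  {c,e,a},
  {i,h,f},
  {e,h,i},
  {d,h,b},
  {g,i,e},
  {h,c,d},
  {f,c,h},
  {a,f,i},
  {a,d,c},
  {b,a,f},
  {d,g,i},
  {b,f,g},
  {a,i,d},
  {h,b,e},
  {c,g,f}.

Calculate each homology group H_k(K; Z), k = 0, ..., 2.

K has 9 vertices, 27 edges, 18 triangles.
rank ∂_0 = 0, rank ∂_1 = 8 ⇒ b_0 = 9 − 0 − 8 = 1; all invariant factors of ∂_1 are 1 so no torsion. So H_0 ≅ Z.
rank ∂_1 = 8, rank ∂_2 = 17 ⇒ b_1 = 27 − 8 − 17 = 2; all invariant factors of ∂_2 are 1 so no torsion. So H_1 ≅ Z^2.
rank ∂_2 = 17, rank ∂_3 = 0 ⇒ b_2 = 18 − 17 − 0 = 1. So H_2 ≅ Z.

H_0 ≅ Z,  H_1 ≅ Z^2,  H_2 ≅ Z.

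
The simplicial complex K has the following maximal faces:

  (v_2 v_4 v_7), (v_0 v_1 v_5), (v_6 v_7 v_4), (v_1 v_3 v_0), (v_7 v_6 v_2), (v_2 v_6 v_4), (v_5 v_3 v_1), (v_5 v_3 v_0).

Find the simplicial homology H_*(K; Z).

Order the vertices as v_0 < v_1 < v_2 < v_3 < v_4 < v_5 < v_6 < v_7. Listing each simplex with vertices in this order, K has dimension 2 with simplices:

  0-simplices (8): [v_0], [v_1], [v_2], [v_3], [v_4], [v_5], [v_6], [v_7]
  1-simplices (12): [v_0,v_1], [v_0,v_3], [v_0,v_5], [v_1,v_3], [v_1,v_5], [v_2,v_4], [v_2,v_6], [v_2,v_7], [v_3,v_5], [v_4,v_6], [v_4,v_7], [v_6,v_7]
  2-simplices (8): [v_0,v_1,v_3], [v_0,v_1,v_5], [v_0,v_3,v_5], [v_1,v_3,v_5], [v_2,v_4,v_6], [v_2,v_4,v_7], [v_2,v_6,v_7], [v_4,v_6,v_7]

so the chain groups are C_0 ≅ Z^8, C_1 ≅ Z^12, C_2 ≅ Z^8.

The boundary map ∂_1: C_1 → C_0 maps an edge to its endpoints' difference, ∂[p,q] = q − p. For instance
  ∂[v_4,v_6] = [v_6] − [v_4].
As a 8×12 matrix over Z this has rank 6, with invariant factors (1,1,1,1,1,1).

Boundary ∂_2: C_2 → C_1 sends each 2-simplex [p,q,r] to [q,r] − [p,r] + [p,q]. For instance
  ∂[v_0,v_3,v_5] = [v_3,v_5] − [v_0,v_5] + [v_0,v_3],
  ∂[v_1,v_3,v_5] = [v_3,v_5] − [v_1,v_5] + [v_1,v_3].
As a 12×8 matrix over Z this has rank 6, with invariant factors (1,1,1,1,1,1).

From H_k ≅ ker(∂_k) / im(∂_{k+1}) we obtain:

  H_0: rank C_0 − rank ∂_1 = 8 − 6 = 2, and the invariant factors of ∂_1 are all 1, so H_0 ≅ Z^2.
  H_1: rank ker ∂_1 − rank ∂_2 = (12 − 6) − 6 = 0, and the invariant factors of ∂_2 are all 1, so H_1 ≅ 0.
  H_2: rank ker ∂_2 − rank ∂_3 = (8 − 6) − 0 = 2, and there is no ∂_3, so H_2 ≅ Z^2.

As a check, the Euler characteristic is 8 − 12 + 8 = 4, which agrees with 2 − 0 + 2 = 4.

H_0 ≅ Z^2,  H_1 = 0,  H_2 ≅ Z^2.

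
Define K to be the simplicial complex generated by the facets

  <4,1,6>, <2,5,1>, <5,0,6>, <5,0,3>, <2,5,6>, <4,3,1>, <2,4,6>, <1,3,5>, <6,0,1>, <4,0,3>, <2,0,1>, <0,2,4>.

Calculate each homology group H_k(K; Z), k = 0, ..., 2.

Fix the vertex order 0 < 1 < 2 < 3 < 4 < 5 < 6 and write every simplex with vertices in increasing order. Then dim K = 2 and the simplices of K are:

  0-simplices (7): [0], [1], [2], [3], [4], [5], [6]
  1-simplices (18): [0,1], [0,2], [0,3], [0,4], [0,5], [0,6], [1,2], [1,3], [1,4], [1,5], [1,6], [2,4], [2,5], [2,6], [3,4], [3,5], [4,6], [5,6]
  2-simplices (12): [0,1,2], [0,1,6], [0,2,4], [0,3,4], [0,3,5], [0,5,6], [1,2,5], [1,3,4], [1,3,5], [1,4,6], [2,4,6], [2,5,6]

giving chain groups C_0 ≅ Z^7, C_1 ≅ Z^18, C_2 ≅ Z^12.

Boundary ∂_1: C_1 → C_0 sends each edge [p,q] (with p < q) to q − p.
The 7×18 boundary matrix has rank 6 and Smith normal form diag(1,1,1,1,1,1).

Boundary ∂_2: C_2 → C_1 acts by ∂[p,q,r] = [q,r] − [p,r] + [p,q]. For instance
  ∂[0,1,2] = [1,2] − [0,2] + [0,1],
  ∂[0,5,6] = [5,6] − [0,6] + [0,5].
This gives a 18×12 integer matrix of rank 12; reducing to Smith normal form yields diagonal entries (1,1,1,1,1,1,1,1,1,1,1,2).

From H_k ≅ ker(∂_k) / im(∂_{k+1}) we obtain:

  H_0: rank C_0 − rank ∂_1 = 7 − 6 = 1, and the invariant factors of ∂_1 are all 1, so H_0 ≅ Z.
  H_1: rank ker ∂_1 − rank ∂_2 = (18 − 6) − 12 = 0, and ∂_2 has invariant factor 2 > 1, so H_1 ≅ Z/2.
  H_2: rank ker ∂_2 − rank ∂_3 = (12 − 12) − 0 = 0, and there is no ∂_3, so H_2 ≅ 0.

As a check, the Euler characteristic is 7 − 18 + 12 = 1, which agrees with 1 − 0 + 0 = 1.

H_0 = Z,  H_1 = Z/2,  H_2 = 0.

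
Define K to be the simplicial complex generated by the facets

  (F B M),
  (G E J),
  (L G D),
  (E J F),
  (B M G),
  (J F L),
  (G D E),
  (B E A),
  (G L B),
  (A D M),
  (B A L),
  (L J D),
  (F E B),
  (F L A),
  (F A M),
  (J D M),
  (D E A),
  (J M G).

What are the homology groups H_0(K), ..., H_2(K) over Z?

Take the total order A < B < D < E < F < G < J < L < M on the vertex set. Then K (dimension 2) consists of the simplices:

  0-simplices (9): A, B, D, E, F, G, J, L, M
  1-simplices (27): AB, AD, AE, AF, AL, AM, BE, BF, BG, BL, BM, DE, DG, DJ, DL, DM, EF, EG, EJ, FJ, FL, FM, GJ, GL, GM, JL, JM
  2-simplices (18): ABE, ABL, ADE, ADM, AFL, AFM, BEF, BFM, BGL, BGM, DEG, DGL, DJL, DJM, EFJ, EGJ, FJL, GJM

giving chain groups C_0 ≅ Z^9, C_1 ≅ Z^27, C_2 ≅ Z^18.

Boundary ∂_1: C_1 → C_0 maps an edge to its endpoints' difference, ∂[p,q] = q − p. For instance
  ∂BG = G − B.
This gives a 9×27 integer matrix of rank 8; reducing to Smith normal form yields diagonal entries (1,1,1,1,1,1,1,1).

Boundary ∂_2: C_2 → C_1 maps a triangle to the signed sum of its edges. For instance
  ∂DJM = JM − DM + DJ,
  ∂ADE = DE − AE + AD.
The 27×18 boundary matrix has rank 18 and Smith normal form diag(1,1,1,1,1,1,1,1,1,1,1,1,1,1,1,1,1,2).

Reading off H_k = ker ∂_k / im ∂_{k+1}:

  H_0: rank C_0 − rank ∂_1 = 9 − 8 = 1, and the invariant factors of ∂_1 are all 1, so H_0 ≅ Z.
  H_1: rank ker ∂_1 − rank ∂_2 = (27 − 8) − 18 = 1, and ∂_2 has invariant factor 2 > 1, so H_1 ≅ Z ⊕ Z/2Z.
  H_2: rank ker ∂_2 − rank ∂_3 = (18 − 18) − 0 = 0, and there is no ∂_3, so H_2 ≅ 0.

As a check, the Euler characteristic is 9 − 27 + 18 = 0, which agrees with 1 − 1 + 0 = 0.

H_0 = Z,  H_1 = Z ⊕ Z/2Z,  H_2 = 0.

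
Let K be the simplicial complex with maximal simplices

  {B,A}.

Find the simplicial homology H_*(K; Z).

Fix the vertex order A < B and write every simplex with vertices in increasing order. Then dim K = 1 and the simplices of K are:

  0-simplices (2): A, B
  1-simplices (1): AB

Hence C_0 ≅ Z^2, C_1 ≅ Z^1.

∂_1: C_1 → C_0 is given by ∂[p,q] = [q] − [p].
This gives a 2×1 integer matrix of rank 1; reducing to Smith normal form yields diagonal entries (1).

Computing H_k = (kernel of ∂_k) / (image of ∂_{k+1}):

  H_0: rank C_0 − rank ∂_1 = 2 − 1 = 1, and the invariant factors of ∂_1 are all 1, so H_0 ≅ Z.
  H_1: rank ker ∂_1 − rank ∂_2 = (1 − 1) − 0 = 0, and there is no ∂_2, so H_1 ≅ 0.

(K is a triangulation of the 1-simplex.)

H_0 = Z,  H_1 = 0.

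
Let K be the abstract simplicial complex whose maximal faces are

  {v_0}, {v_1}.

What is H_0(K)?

H_0 = Z^2.

Take the total order v_0 < v_1 on the vertex set. Then K (dimension 0) consists of the simplices:

  0-simplices (2): [v_0], [v_1]

so the chain groups are C_0 ≅ Z^2.

From H_k ≅ ker(∂_k) / im(∂_{k+1}) we obtain:

  H_0: rank C_0 − rank ∂_1 = 2 − 0 = 2, and there is no ∂_1, so H_0 ≅ Z^2.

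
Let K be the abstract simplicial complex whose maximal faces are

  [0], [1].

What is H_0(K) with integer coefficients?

K has 2 vertices.
rank ∂_0 = 0, rank ∂_1 = 0 ⇒ b_0 = 2 − 0 − 0 = 2. So H_0 = Z^2.

H_0 ≅ Z^2.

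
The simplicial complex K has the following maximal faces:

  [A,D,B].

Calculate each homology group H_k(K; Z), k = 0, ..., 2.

Order the vertices as A < B < D. Listing each simplex with vertices in this order, K has dimension 2 with simplices:

  0-simplices (3): A, B, D
  1-simplices (3): AB, AD, BD
  2-simplices (1): ABD

so the chain groups are C_0 ≅ Z^3, C_1 ≅ Z^3, C_2 ≅ Z^1.

∂_1: C_1 → C_0 maps an edge to its endpoints' difference, ∂[p,q] = q − p.
The 3×3 boundary matrix has rank 2 and Smith normal form diag(1,1).

The boundary map ∂_2: C_2 → C_1 maps a triangle to the signed sum of its edges. For instance
  ∂ABD = BD − AD + AB.
This gives a 3×1 integer matrix of rank 1; reducing to Smith normal form yields diagonal entries (1).

From H_k ≅ ker(∂_k) / im(∂_{k+1}) we obtain:

  H_0: rank C_0 − rank ∂_1 = 3 − 2 = 1, and the invariant factors of ∂_1 are all 1, so H_0 = Z.
  H_1: rank ker ∂_1 − rank ∂_2 = (3 − 2) − 1 = 0, and the invariant factors of ∂_2 are all 1, so H_1 = 0.
  H_2: rank ker ∂_2 − rank ∂_3 = (1 − 1) − 0 = 0, and there is no ∂_3, so H_2 = 0.

(K is a triangulation of the 2-simplex.)

H_0 = Z,  H_1 = 0,  H_2 = 0.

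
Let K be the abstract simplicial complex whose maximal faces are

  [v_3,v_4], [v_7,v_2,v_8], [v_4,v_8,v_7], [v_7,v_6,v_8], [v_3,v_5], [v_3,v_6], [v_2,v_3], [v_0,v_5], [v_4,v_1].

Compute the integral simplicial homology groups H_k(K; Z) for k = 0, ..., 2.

H_0 ≅ Z,  H_1 ≅ Z^2,  H_2 = 0.

Fix the vertex order v_0 < v_1 < v_2 < v_3 < v_4 < v_5 < v_6 < v_7 < v_8 and write every simplex with vertices in increasing order. Then dim K = 2 and the simplices of K are:

  0-simplices (9): [v_0], [v_1], [v_2], [v_3], [v_4], [v_5], [v_6], [v_7], [v_8]
  1-simplices (13): [v_0,v_5], [v_1,v_4], [v_2,v_3], [v_2,v_7], [v_2,v_8], [v_3,v_4], [v_3,v_5], [v_3,v_6], [v_4,v_7], [v_4,v_8], [v_6,v_7], [v_6,v_8], [v_7,v_8]
  2-simplices (3): [v_2,v_7,v_8], [v_4,v_7,v_8], [v_6,v_7,v_8]

Hence C_0 ≅ Z^9, C_1 ≅ Z^13, C_2 ≅ Z^3.

∂_1: C_1 → C_0 is given by ∂[p,q] = [q] − [p].
The resulting 9×13 matrix has rank 8, and its Smith normal form has invariant factors (1,1,1,1,1,1,1,1).

Boundary ∂_2: C_2 → C_1 maps a triangle to the signed sum of its edges. For instance
  ∂[v_2,v_7,v_8] = [v_7,v_8] − [v_2,v_8] + [v_2,v_7],
  ∂[v_6,v_7,v_8] = [v_7,v_8] − [v_6,v_8] + [v_6,v_7].
This gives a 13×3 integer matrix of rank 3; reducing to Smith normal form yields diagonal entries (1,1,1).

Computing H_k = (kernel of ∂_k) / (image of ∂_{k+1}):

  H_0: rank C_0 − rank ∂_1 = 9 − 8 = 1, and the invariant factors of ∂_1 are all 1, so H_0 ≅ Z.
  H_1: rank ker ∂_1 − rank ∂_2 = (13 − 8) − 3 = 2, and the invariant factors of ∂_2 are all 1, so H_1 ≅ Z^2.
  H_2: rank ker ∂_2 − rank ∂_3 = (3 − 3) − 0 = 0, and there is no ∂_3, so H_2 ≅ 0.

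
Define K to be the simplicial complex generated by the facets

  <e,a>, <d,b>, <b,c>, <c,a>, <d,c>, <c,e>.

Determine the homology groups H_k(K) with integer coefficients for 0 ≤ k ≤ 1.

Take the total order a < b < c < d < e on the vertex set. Then K (dimension 1) consists of the simplices:

  0-simplices (5): a, b, c, d, e
  1-simplices (6): ac, ae, bc, bd, cd, ce

giving chain groups C_0 ≅ Z^5, C_1 ≅ Z^6.

The boundary map ∂_1: C_1 → C_0 maps an edge to its endpoints' difference, ∂[p,q] = q − p. For instance
  ∂ae = e − a.
The 5×6 boundary matrix has rank 4 and Smith normal form diag(1,1,1,1).

Reading off H_k = ker ∂_k / im ∂_{k+1}:

  H_0: rank C_0 − rank ∂_1 = 5 − 4 = 1, and the invariant factors of ∂_1 are all 1, so H_0 ≅ Z.
  H_1: rank ker ∂_1 − rank ∂_2 = (6 − 4) − 0 = 2, and there is no ∂_2, so H_1 ≅ Z^2.

H_0 = Z,  H_1 = Z^2.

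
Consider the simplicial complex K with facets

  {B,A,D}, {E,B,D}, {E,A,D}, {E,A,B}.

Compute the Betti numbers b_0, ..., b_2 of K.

b_0 = 1, b_1 = 0, b_2 = 1.

Order the vertices as A < B < D < E. Listing each simplex with vertices in this order, K has dimension 2 with simplices:

  0-simplices (4): A, B, D, E
  1-simplices (6): AB, AD, AE, BD, BE, DE
  2-simplices (4): ABD, ABE, ADE, BDE

giving chain groups C_0 ≅ Z^4, C_1 ≅ Z^6, C_2 ≅ Z^4.

Boundary ∂_1: C_1 → C_0 sends each edge [p,q] (with p < q) to q − p.
The resulting 4×6 matrix has rank 3, and its Smith normal form has invariant factors (1,1,1).

Boundary ∂_2: C_2 → C_1 sends each 2-simplex [p,q,r] to [q,r] − [p,r] + [p,q]. For instance
  ∂BDE = DE − BE + BD,
  ∂ABE = BE − AE + AB.
The resulting 6×4 matrix has rank 3, and its Smith normal form has invariant factors (1,1,1).

From H_k ≅ ker(∂_k) / im(∂_{k+1}) we obtain:

  H_0: rank C_0 − rank ∂_1 = 4 − 3 = 1, and the invariant factors of ∂_1 are all 1, so H_0 ≅ Z.
  H_1: rank ker ∂_1 − rank ∂_2 = (6 − 3) − 3 = 0, and the invariant factors of ∂_2 are all 1, so H_1 ≅ 0.
  H_2: rank ker ∂_2 − rank ∂_3 = (4 − 3) − 0 = 1, and there is no ∂_3, so H_2 ≅ Z.

As a check, the Euler characteristic is 4 − 6 + 4 = 2, which agrees with 1 − 0 + 1 = 2.
(K is a triangulation of the 2-sphere S^2.)

Hence the Betti numbers are b_0 = 1, b_1 = 0, b_2 = 1.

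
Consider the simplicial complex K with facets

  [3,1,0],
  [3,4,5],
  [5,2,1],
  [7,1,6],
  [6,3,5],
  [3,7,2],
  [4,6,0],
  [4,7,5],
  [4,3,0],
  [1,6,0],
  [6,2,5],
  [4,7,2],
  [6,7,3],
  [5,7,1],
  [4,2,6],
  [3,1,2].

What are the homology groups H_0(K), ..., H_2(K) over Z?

H_0 = Z,  H_1 = Z^2,  H_2 = Z.

Fix the vertex order 0 < 1 < 2 < 3 < 4 < 5 < 6 < 7 and write every simplex with vertices in increasing order. Then dim K = 2 and the simplices of K are:

  0-simplices (8): [0], [1], [2], [3], [4], [5], [6], [7]
  1-simplices (24): (24 of them)
  2-simplices (16): [0,1,3], [0,1,6], [0,3,4], [0,4,6], [1,2,3], [1,2,5], [1,5,7], [1,6,7], [2,3,7], [2,4,6], [2,4,7], [2,5,6], [3,4,5], [3,5,6], [3,6,7], [4,5,7]

giving chain groups C_0 ≅ Z^8, C_1 ≅ Z^24, C_2 ≅ Z^16.

∂_1: C_1 → C_0 is given by ∂[p,q] = [q] − [p]. For instance
  ∂[5,7] = [7] − [5].
The 8×24 boundary matrix has rank 7 and Smith normal form diag(1,1,1,1,1,1,1).

Boundary ∂_2: C_2 → C_1 sends each 2-simplex [p,q,r] to [q,r] − [p,r] + [p,q]. For instance
  ∂[1,2,5] = [2,5] − [1,5] + [1,2],
  ∂[3,4,5] = [4,5] − [3,5] + [3,4].
The resulting 24×16 matrix has rank 15, and its Smith normal form has invariant factors (1,1,1,1,1,1,1,1,1,1,1,1,1,1,1).

From H_k ≅ ker(∂_k) / im(∂_{k+1}) we obtain:

  H_0: rank C_0 − rank ∂_1 = 8 − 7 = 1, and the invariant factors of ∂_1 are all 1, so H_0 ≅ Z.
  H_1: rank ker ∂_1 − rank ∂_2 = (24 − 7) − 15 = 2, and the invariant factors of ∂_2 are all 1, so H_1 ≅ Z^2.
  H_2: rank ker ∂_2 − rank ∂_3 = (16 − 15) − 0 = 1, and there is no ∂_3, so H_2 ≅ Z.

(K is a triangulation of the torus T^2.)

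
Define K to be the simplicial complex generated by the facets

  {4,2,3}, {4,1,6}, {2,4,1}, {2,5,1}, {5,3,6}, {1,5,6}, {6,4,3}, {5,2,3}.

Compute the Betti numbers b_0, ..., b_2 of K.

Order the vertices as 1 < 2 < 3 < 4 < 5 < 6. Listing each simplex with vertices in this order, K has dimension 2 with simplices:

  0-simplices (6): [1], [2], [3], [4], [5], [6]
  1-simplices (12): [1,2], [1,4], [1,5], [1,6], [2,3], [2,4], [2,5], [3,4], [3,5], [3,6], [4,6], [5,6]
  2-simplices (8): [1,2,4], [1,2,5], [1,4,6], [1,5,6], [2,3,4], [2,3,5], [3,4,6], [3,5,6]

giving chain groups C_0 ≅ Z^6, C_1 ≅ Z^12, C_2 ≅ Z^8.

Boundary ∂_1: C_1 → C_0 maps an edge to its endpoints' difference, ∂[p,q] = q − p. For instance
  ∂[3,6] = [6] − [3].
The 6×12 boundary matrix has rank 5 and Smith normal form diag(1,1,1,1,1).

Boundary ∂_2: C_2 → C_1 sends each 2-simplex [p,q,r] to [q,r] − [p,r] + [p,q]. For instance
  ∂[1,2,4] = [2,4] − [1,4] + [1,2],
  ∂[1,4,6] = [4,6] − [1,6] + [1,4].
This gives a 12×8 integer matrix of rank 7; reducing to Smith normal form yields diagonal entries (1,1,1,1,1,1,1).

Reading off H_k = ker ∂_k / im ∂_{k+1}:

  H_0: rank C_0 − rank ∂_1 = 6 − 5 = 1, and the invariant factors of ∂_1 are all 1, so H_0 ≅ Z.
  H_1: rank ker ∂_1 − rank ∂_2 = (12 − 5) − 7 = 0, and the invariant factors of ∂_2 are all 1, so H_1 ≅ 0.
  H_2: rank ker ∂_2 − rank ∂_3 = (8 − 7) − 0 = 1, and there is no ∂_3, so H_2 ≅ Z.

As a check, the Euler characteristic is 6 − 12 + 8 = 2, which agrees with 1 − 0 + 1 = 2.

Hence the Betti numbers are b_0 = 1, b_1 = 0, b_2 = 1.

b_0 = 1, b_1 = 0, b_2 = 1.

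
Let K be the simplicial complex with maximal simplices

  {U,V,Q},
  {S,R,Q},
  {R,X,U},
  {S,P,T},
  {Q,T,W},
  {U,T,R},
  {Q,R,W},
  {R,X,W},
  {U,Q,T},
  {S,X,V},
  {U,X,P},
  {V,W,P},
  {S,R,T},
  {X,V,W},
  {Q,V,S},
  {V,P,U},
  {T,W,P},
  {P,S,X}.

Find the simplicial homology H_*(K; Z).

H_0 = Z,  H_1 = Z ⊕ Z/2,  H_2 = 0.

Order the vertices as P < Q < R < S < T < U < V < W < X. Listing each simplex with vertices in this order, K has dimension 2 with simplices:

  0-simplices (9): P, Q, R, S, T, U, V, W, X
  1-simplices (27): PS, PT, PU, PV, PW, PX, QR, QS, QT, QU, QV, QW, RS, RT, RU, RW, RX, ST, SV, SX, TU, TW, UV, UX, VW, VX, WX
  2-simplices (18): PST, PSX, PTW, PUV, PUX, PVW, QRS, QRW, QSV, QTU, QTW, QUV, RST, RTU, RUX, RWX, SVX, VWX

Hence C_0 ≅ Z^9, C_1 ≅ Z^27, C_2 ≅ Z^18.

The boundary map ∂_1: C_1 → C_0 is given by ∂[p,q] = [q] − [p]. For instance
  ∂TU = U − T.
The resulting 9×27 matrix has rank 8, and its Smith normal form has invariant factors (1,1,1,1,1,1,1,1).

Boundary ∂_2: C_2 → C_1 maps a triangle to the signed sum of its edges. For instance
  ∂QRS = RS − QS + QR,
  ∂SVX = VX − SX + SV.
The resulting 27×18 matrix has rank 18, and its Smith normal form has invariant factors (1,1,1,1,1,1,1,1,1,1,1,1,1,1,1,1,1,2).

Reading off H_k = ker ∂_k / im ∂_{k+1}:

  H_0: rank C_0 − rank ∂_1 = 9 − 8 = 1, and the invariant factors of ∂_1 are all 1, so H_0 ≅ Z.
  H_1: rank ker ∂_1 − rank ∂_2 = (27 − 8) − 18 = 1, and ∂_2 has invariant factor 2 > 1, so H_1 ≅ Z ⊕ Z/2.
  H_2: rank ker ∂_2 − rank ∂_3 = (18 − 18) − 0 = 0, and there is no ∂_3, so H_2 ≅ 0.

(K is a triangulation of the Klein bottle.)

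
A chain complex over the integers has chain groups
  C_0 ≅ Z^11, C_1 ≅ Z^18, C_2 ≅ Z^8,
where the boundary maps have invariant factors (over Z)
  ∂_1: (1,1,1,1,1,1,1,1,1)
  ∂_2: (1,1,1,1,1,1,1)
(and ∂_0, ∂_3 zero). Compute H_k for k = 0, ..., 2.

H_0 = Z^2,  H_1 = Z^2,  H_2 = Z.

H_0: b_0 = 11 − 0 − 9 = 2; torsion from ∂_1 factors > 1: none. So H_0 = Z^2.
H_1: b_1 = 18 − 9 − 7 = 2; torsion from ∂_2 factors > 1: none. So H_1 = Z^2.
H_2: b_2 = 8 − 7 − 0 = 1; torsion from ∂_3 factors > 1: none. So H_2 = Z.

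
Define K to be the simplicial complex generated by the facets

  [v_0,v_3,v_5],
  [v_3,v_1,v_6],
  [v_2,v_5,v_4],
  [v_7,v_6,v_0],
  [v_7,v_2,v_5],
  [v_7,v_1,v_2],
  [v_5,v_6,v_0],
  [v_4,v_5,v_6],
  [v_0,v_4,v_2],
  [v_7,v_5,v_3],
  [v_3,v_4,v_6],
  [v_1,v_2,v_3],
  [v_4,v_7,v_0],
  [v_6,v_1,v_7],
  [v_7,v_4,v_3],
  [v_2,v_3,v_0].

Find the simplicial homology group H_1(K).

H_1 = Z^2.

Take the total order v_0 < v_1 < v_2 < v_3 < v_4 < v_5 < v_6 < v_7 on the vertex set. Then K (dimension 2) consists of the simplices:

  0-simplices (8): [v_0], [v_1], [v_2], [v_3], [v_4], [v_5], [v_6], [v_7]
  1-simplices (24): (24 of them)
  2-simplices (16): (16 of them)

so the chain groups are C_0 ≅ Z^8, C_1 ≅ Z^24, C_2 ≅ Z^16.

The boundary map ∂_1: C_1 → C_0 is given by ∂[p,q] = [q] − [p].
As a 8×24 matrix over Z this has rank 7, with invariant factors (1,1,1,1,1,1,1).

Boundary ∂_2: C_2 → C_1 sends each 2-simplex [p,q,r] to [q,r] − [p,r] + [p,q]. For instance
  ∂[v_1,v_6,v_7] = [v_6,v_7] − [v_1,v_7] + [v_1,v_6],
  ∂[v_0,v_2,v_4] = [v_2,v_4] − [v_0,v_4] + [v_0,v_2].
This gives a 24×16 integer matrix of rank 15; reducing to Smith normal form yields diagonal entries (1,1,1,1,1,1,1,1,1,1,1,1,1,1,1).

From H_k ≅ ker(∂_k) / im(∂_{k+1}) we obtain:

  H_1: rank ker ∂_1 − rank ∂_2 = (24 − 7) − 15 = 2, and the invariant factors of ∂_2 are all 1, so H_1 = Z^2.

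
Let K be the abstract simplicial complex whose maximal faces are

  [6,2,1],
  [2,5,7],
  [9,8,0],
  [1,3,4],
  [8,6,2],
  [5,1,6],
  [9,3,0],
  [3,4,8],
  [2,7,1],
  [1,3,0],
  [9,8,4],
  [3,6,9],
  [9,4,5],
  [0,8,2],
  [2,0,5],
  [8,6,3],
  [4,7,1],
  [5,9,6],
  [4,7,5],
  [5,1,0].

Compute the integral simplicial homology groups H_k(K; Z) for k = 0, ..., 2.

H_0 = Z,  H_1 = Z × Z/2,  H_2 = 0.

Take the total order 0 < 1 < 2 < 3 < 4 < 5 < 6 < 7 < 8 < 9 on the vertex set. Then K (dimension 2) consists of the simplices:

  0-simplices (10): [0], [1], [2], [3], [4], [5], [6], [7], [8], [9]
  1-simplices (30): (30 of them)
  2-simplices (20): (20 of them)

Hence C_0 ≅ Z^10, C_1 ≅ Z^30, C_2 ≅ Z^20.

Boundary ∂_1: C_1 → C_0 maps an edge to its endpoints' difference, ∂[p,q] = q − p. For instance
  ∂[3,9] = [9] − [3].
The resulting 10×30 matrix has rank 9, and its Smith normal form has invariant factors (1,1,1,1,1,1,1,1,1).

Boundary ∂_2: C_2 → C_1 maps a triangle to the signed sum of its edges. For instance
  ∂[1,3,4] = [3,4] − [1,4] + [1,3],
  ∂[1,2,7] = [2,7] − [1,7] + [1,2].
The 30×20 boundary matrix has rank 20 and Smith normal form diag(1,1,1,1,1,1,1,1,1,1,1,1,1,1,1,1,1,1,1,2).

Computing H_k = (kernel of ∂_k) / (image of ∂_{k+1}):

  H_0: rank C_0 − rank ∂_1 = 10 − 9 = 1, and the invariant factors of ∂_1 are all 1, so H_0 ≅ Z.
  H_1: rank ker ∂_1 − rank ∂_2 = (30 − 9) − 20 = 1, and ∂_2 has invariant factor 2 > 1, so H_1 ≅ Z × Z/2.
  H_2: rank ker ∂_2 − rank ∂_3 = (20 − 20) − 0 = 0, and there is no ∂_3, so H_2 ≅ 0.

As a check, the Euler characteristic is 10 − 30 + 20 = 0, which agrees with 1 − 1 + 0 = 0.
(K is a triangulation of the Klein bottle.)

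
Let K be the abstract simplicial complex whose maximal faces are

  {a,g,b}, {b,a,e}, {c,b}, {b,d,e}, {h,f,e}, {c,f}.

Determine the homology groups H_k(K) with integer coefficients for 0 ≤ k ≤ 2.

H_0 = Z,  H_1 = Z,  H_2 = 0.

Fix the vertex order a < b < c < d < e < f < g < h and write every simplex with vertices in increasing order. Then dim K = 2 and the simplices of K are:

  0-simplices (8): a, b, c, d, e, f, g, h
  1-simplices (12): ab, ae, ag, bc, bd, be, bg, cf, de, ef, eh, fh
  2-simplices (4): abe, abg, bde, efh

Hence C_0 ≅ Z^8, C_1 ≅ Z^12, C_2 ≅ Z^4.

The boundary map ∂_1: C_1 → C_0 is given by ∂[p,q] = [q] − [p].
The resulting 8×12 matrix has rank 7, and its Smith normal form has invariant factors (1,1,1,1,1,1,1).

The boundary map ∂_2: C_2 → C_1 sends each 2-simplex [p,q,r] to [q,r] − [p,r] + [p,q]. For instance
  ∂bde = de − be + bd,
  ∂abg = bg − ag + ab.
The 12×4 boundary matrix has rank 4 and Smith normal form diag(1,1,1,1).

Reading off H_k = ker ∂_k / im ∂_{k+1}:

  H_0: rank C_0 − rank ∂_1 = 8 − 7 = 1, and the invariant factors of ∂_1 are all 1, so H_0 ≅ Z.
  H_1: rank ker ∂_1 − rank ∂_2 = (12 − 7) − 4 = 1, and the invariant factors of ∂_2 are all 1, so H_1 ≅ Z.
  H_2: rank ker ∂_2 − rank ∂_3 = (4 − 4) − 0 = 0, and there is no ∂_3, so H_2 ≅ 0.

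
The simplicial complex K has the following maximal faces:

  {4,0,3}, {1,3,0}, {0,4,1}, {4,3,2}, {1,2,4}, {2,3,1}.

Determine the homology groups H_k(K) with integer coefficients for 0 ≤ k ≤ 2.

Fix the vertex order 0 < 1 < 2 < 3 < 4 and write every simplex with vertices in increasing order. Then dim K = 2 and the simplices of K are:

  0-simplices (5): [0], [1], [2], [3], [4]
  1-simplices (9): [0,1], [0,3], [0,4], [1,2], [1,3], [1,4], [2,3], [2,4], [3,4]
  2-simplices (6): [0,1,3], [0,1,4], [0,3,4], [1,2,3], [1,2,4], [2,3,4]

giving chain groups C_0 ≅ Z^5, C_1 ≅ Z^9, C_2 ≅ Z^6.

∂_1: C_1 → C_0 sends each edge [p,q] (with p < q) to q − p.
As a 5×9 matrix over Z this has rank 4, with invariant factors (1,1,1,1).

Boundary ∂_2: C_2 → C_1 acts by ∂[p,q,r] = [q,r] − [p,r] + [p,q]. For instance
  ∂[0,1,4] = [1,4] − [0,4] + [0,1],
  ∂[0,1,3] = [1,3] − [0,3] + [0,1].
The resulting 9×6 matrix has rank 5, and its Smith normal form has invariant factors (1,1,1,1,1).

Computing H_k = (kernel of ∂_k) / (image of ∂_{k+1}):

  H_0: rank C_0 − rank ∂_1 = 5 − 4 = 1, and the invariant factors of ∂_1 are all 1, so H_0 ≅ Z.
  H_1: rank ker ∂_1 − rank ∂_2 = (9 − 4) − 5 = 0, and the invariant factors of ∂_2 are all 1, so H_1 ≅ 0.
  H_2: rank ker ∂_2 − rank ∂_3 = (6 − 5) − 0 = 1, and there is no ∂_3, so H_2 ≅ Z.

As a check, the Euler characteristic is 5 − 9 + 6 = 2, which agrees with 1 − 0 + 1 = 2.
(K is a triangulation of the 2-sphere S^2.)

H_0 = Z,  H_1 = 0,  H_2 = Z.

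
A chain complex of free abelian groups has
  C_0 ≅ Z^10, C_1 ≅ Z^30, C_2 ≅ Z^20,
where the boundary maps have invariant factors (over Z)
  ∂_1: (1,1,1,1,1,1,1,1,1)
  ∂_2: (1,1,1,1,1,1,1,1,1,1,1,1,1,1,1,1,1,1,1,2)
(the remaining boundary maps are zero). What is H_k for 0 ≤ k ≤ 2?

H_0 = Z,  H_1 = Z ⊕ Z/2,  H_2 = 0.

H_0: b_0 = 10 − 0 − 9 = 1; torsion from ∂_1 factors > 1: none. So H_0 = Z.
H_1: b_1 = 30 − 9 − 20 = 1; torsion from ∂_2 factors > 1: [2]. So H_1 = Z ⊕ Z/2.
H_2: b_2 = 20 − 20 − 0 = 0; torsion from ∂_3 factors > 1: none. So H_2 = 0.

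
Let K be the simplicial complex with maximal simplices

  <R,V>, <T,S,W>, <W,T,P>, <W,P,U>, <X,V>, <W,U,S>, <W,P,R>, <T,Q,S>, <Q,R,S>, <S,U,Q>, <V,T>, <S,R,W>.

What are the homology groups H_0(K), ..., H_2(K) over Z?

H_0 = Z,  H_1 = Z,  H_2 = 0.

Take the total order P < Q < R < S < T < U < V < W < X on the vertex set. Then K (dimension 2) consists of the simplices:

  0-simplices (9): P, Q, R, S, T, U, V, W, X
  1-simplices (18): PR, PT, PU, PW, QR, QS, QT, QU, RS, RV, RW, ST, SU, SW, TV, TW, UW, VX
  2-simplices (9): PRW, PTW, PUW, QRS, QST, QSU, RSW, STW, SUW

giving chain groups C_0 ≅ Z^9, C_1 ≅ Z^18, C_2 ≅ Z^9.

Boundary ∂_1: C_1 → C_0 maps an edge to its endpoints' difference, ∂[p,q] = q − p. For instance
  ∂UW = W − U.
The resulting 9×18 matrix has rank 8, and its Smith normal form has invariant factors (1,1,1,1,1,1,1,1).

The boundary map ∂_2: C_2 → C_1 maps a triangle to the signed sum of its edges. For instance
  ∂QSU = SU − QU + QS,
  ∂PTW = TW − PW + PT.
As a 18×9 matrix over Z this has rank 9, with invariant factors (1,1,1,1,1,1,1,1,1).

Computing H_k = (kernel of ∂_k) / (image of ∂_{k+1}):

  H_0: rank C_0 − rank ∂_1 = 9 − 8 = 1, and the invariant factors of ∂_1 are all 1, so H_0 = Z.
  H_1: rank ker ∂_1 − rank ∂_2 = (18 − 8) − 9 = 1, and the invariant factors of ∂_2 are all 1, so H_1 = Z.
  H_2: rank ker ∂_2 − rank ∂_3 = (9 − 9) − 0 = 0, and there is no ∂_3, so H_2 = 0.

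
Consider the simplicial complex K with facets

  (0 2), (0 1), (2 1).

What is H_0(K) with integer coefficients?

H_0 ≅ Z.

Order the vertices as 0 < 1 < 2. Listing each simplex with vertices in this order, K has dimension 1 with simplices:

  0-simplices (3): [0], [1], [2]
  1-simplices (3): [0,1], [0,2], [1,2]

so the chain groups are C_0 ≅ Z^3, C_1 ≅ Z^3.

Boundary ∂_1: C_1 → C_0 is given by ∂[p,q] = [q] − [p]. For instance
  ∂[0,2] = [2] − [0].
The resulting 3×3 matrix has rank 2, and its Smith normal form has invariant factors (1,1).

Reading off H_k = ker ∂_k / im ∂_{k+1}:

  H_0: rank C_0 − rank ∂_1 = 3 − 2 = 1, and the invariant factors of ∂_1 are all 1, so H_0 ≅ Z.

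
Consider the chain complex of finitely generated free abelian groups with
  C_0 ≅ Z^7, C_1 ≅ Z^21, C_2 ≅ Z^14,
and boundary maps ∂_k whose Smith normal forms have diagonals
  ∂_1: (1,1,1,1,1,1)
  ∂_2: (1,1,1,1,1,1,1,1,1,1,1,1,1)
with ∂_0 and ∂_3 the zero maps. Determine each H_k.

H_0 ≅ Z,  H_1 ≅ Z^2,  H_2 ≅ Z.

H_0: b_0 = 7 − 0 − 6 = 1; torsion from ∂_1 factors > 1: none. So H_0 ≅ Z.
H_1: b_1 = 21 − 6 − 13 = 2; torsion from ∂_2 factors > 1: none. So H_1 ≅ Z^2.
H_2: b_2 = 14 − 13 − 0 = 1; torsion from ∂_3 factors > 1: none. So H_2 ≅ Z.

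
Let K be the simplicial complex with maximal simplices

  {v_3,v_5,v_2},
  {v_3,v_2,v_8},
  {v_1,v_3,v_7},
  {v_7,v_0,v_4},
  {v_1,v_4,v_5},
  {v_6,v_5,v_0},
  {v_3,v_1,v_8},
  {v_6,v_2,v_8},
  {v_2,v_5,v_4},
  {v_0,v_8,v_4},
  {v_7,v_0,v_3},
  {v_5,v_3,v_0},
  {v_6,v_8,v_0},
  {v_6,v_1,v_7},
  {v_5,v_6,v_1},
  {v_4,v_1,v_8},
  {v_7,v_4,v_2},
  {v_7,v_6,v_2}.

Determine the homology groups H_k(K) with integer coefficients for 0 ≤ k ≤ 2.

Order the vertices as v_0 < v_1 < v_2 < v_3 < v_4 < v_5 < v_6 < v_7 < v_8. Listing each simplex with vertices in this order, K has dimension 2 with simplices:

  0-simplices (9): [v_0], [v_1], [v_2], [v_3], [v_4], [v_5], [v_6], [v_7], [v_8]
  1-simplices (27): (27 of them)
  2-simplices (18): (18 of them)

giving chain groups C_0 ≅ Z^9, C_1 ≅ Z^27, C_2 ≅ Z^18.

The boundary map ∂_1: C_1 → C_0 is given by ∂[p,q] = [q] − [p]. For instance
  ∂[v_4,v_8] = [v_8] − [v_4].
This gives a 9×27 integer matrix of rank 8; reducing to Smith normal form yields diagonal entries (1,1,1,1,1,1,1,1).

Boundary ∂_2: C_2 → C_1 maps a triangle to the signed sum of its edges. For instance
  ∂[v_0,v_3,v_7] = [v_3,v_7] − [v_0,v_7] + [v_0,v_3],
  ∂[v_2,v_6,v_7] = [v_6,v_7] − [v_2,v_7] + [v_2,v_6].
The resulting 27×18 matrix has rank 17, and its Smith normal form has invariant factors (1,1,1,1,1,1,1,1,1,1,1,1,1,1,1,1,1).

Reading off H_k = ker ∂_k / im ∂_{k+1}:

  H_0: rank C_0 − rank ∂_1 = 9 − 8 = 1, and the invariant factors of ∂_1 are all 1, so H_0 = Z.
  H_1: rank ker ∂_1 − rank ∂_2 = (27 − 8) − 17 = 2, and the invariant factors of ∂_2 are all 1, so H_1 = Z^2.
  H_2: rank ker ∂_2 − rank ∂_3 = (18 − 17) − 0 = 1, and there is no ∂_3, so H_2 = Z.

(K is a triangulation of the torus T^2.)

H_0 ≅ Z,  H_1 ≅ Z^2,  H_2 ≅ Z.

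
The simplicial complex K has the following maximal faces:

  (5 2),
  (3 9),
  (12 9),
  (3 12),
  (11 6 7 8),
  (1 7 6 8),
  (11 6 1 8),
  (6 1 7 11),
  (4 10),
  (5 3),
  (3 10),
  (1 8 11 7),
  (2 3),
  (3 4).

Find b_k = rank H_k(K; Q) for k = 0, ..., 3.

Take the total order 1 < 2 < 3 < 4 < 5 < 6 < 7 < 8 < 9 < 10 < 11 < 12 on the vertex set. Then K (dimension 3) consists of the simplices:

  0-simplices (12): [1], [2], [3], [4], [5], [6], [7], [8], [9], [10], [11], [12]
  1-simplices (19): [1,6], [1,7], [1,8], [1,11], [2,3], [2,5], [3,4], [3,5], [3,9], [3,10], [3,12], [4,10], [6,7], [6,8], [6,11], [7,8], [7,11], [8,11], [9,12]
  2-simplices (10): [1,6,7], [1,6,8], [1,6,11], [1,7,8], [1,7,11], [1,8,11], [6,7,8], [6,7,11], [6,8,11], [7,8,11]
  3-simplices (5): [1,6,7,8], [1,6,7,11], [1,6,8,11], [1,7,8,11], [6,7,8,11]

giving chain groups C_0 ≅ Z^12, C_1 ≅ Z^19, C_2 ≅ Z^10, C_3 ≅ Z^5.

∂_1: C_1 → C_0 maps an edge to its endpoints' difference, ∂[p,q] = q − p. For instance
  ∂[4,10] = [10] − [4].
As a 12×19 matrix over Z this has rank 10, with invariant factors (1,1,1,1,1,1,1,1,1,1).

Boundary ∂_2: C_2 → C_1 maps a triangle to the signed sum of its edges. For instance
  ∂[1,6,8] = [6,8] − [1,8] + [1,6],
  ∂[7,8,11] = [8,11] − [7,11] + [7,8].
As a 19×10 matrix over Z this has rank 6, with invariant factors (1,1,1,1,1,1).

The boundary map ∂_3: C_3 → C_2 sends each 3-simplex σ to the alternating sum Σ_i (−1)^i (σ with its i-th vertex removed). For instance
  ∂[1,6,7,11] = [6,7,11] − [1,7,11] + [1,6,11] − [1,6,7],
  ∂[1,6,8,11] = [6,8,11] − [1,8,11] + [1,6,11] − [1,6,8].
As a 10×5 matrix over Z this has rank 4, with invariant factors (1,1,1,1).

Computing H_k = (kernel of ∂_k) / (image of ∂_{k+1}):

  H_0: rank C_0 − rank ∂_1 = 12 − 10 = 2, and the invariant factors of ∂_1 are all 1, so H_0 ≅ Z^2.
  H_1: rank ker ∂_1 − rank ∂_2 = (19 − 10) − 6 = 3, and the invariant factors of ∂_2 are all 1, so H_1 ≅ Z^3.
  H_2: rank ker ∂_2 − rank ∂_3 = (10 − 6) − 4 = 0, and the invariant factors of ∂_3 are all 1, so H_2 ≅ 0.
  H_3: rank ker ∂_3 − rank ∂_4 = (5 − 4) − 0 = 1, and there is no ∂_4, so H_3 ≅ Z.

Hence the Betti numbers are b_0 = 2, b_1 = 3, b_2 = 0, b_3 = 1.

b_0 = 2, b_1 = 3, b_2 = 0, b_3 = 1.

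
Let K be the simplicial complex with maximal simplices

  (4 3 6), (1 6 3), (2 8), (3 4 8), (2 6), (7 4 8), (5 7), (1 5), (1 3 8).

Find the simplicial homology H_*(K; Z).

Order the vertices as 1 < 2 < 3 < 4 < 5 < 6 < 7 < 8. Listing each simplex with vertices in this order, K has dimension 2 with simplices:

  0-simplices (8): [1], [2], [3], [4], [5], [6], [7], [8]
  1-simplices (14): [1,3], [1,5], [1,6], [1,8], [2,6], [2,8], [3,4], [3,6], [3,8], [4,6], [4,7], [4,8], [5,7], [7,8]
  2-simplices (5): [1,3,6], [1,3,8], [3,4,6], [3,4,8], [4,7,8]

giving chain groups C_0 ≅ Z^8, C_1 ≅ Z^14, C_2 ≅ Z^5.

∂_1: C_1 → C_0 is given by ∂[p,q] = [q] − [p]. For instance
  ∂[4,6] = [6] − [4].
The resulting 8×14 matrix has rank 7, and its Smith normal form has invariant factors (1,1,1,1,1,1,1).

Boundary ∂_2: C_2 → C_1 sends each 2-simplex [p,q,r] to [q,r] − [p,r] + [p,q]. For instance
  ∂[1,3,6] = [3,6] − [1,6] + [1,3],
  ∂[3,4,8] = [4,8] − [3,8] + [3,4].
As a 14×5 matrix over Z this has rank 5, with invariant factors (1,1,1,1,1).

Now H_k = ker ∂_k / im ∂_{k+1}, so:

  H_0: rank C_0 − rank ∂_1 = 8 − 7 = 1, and the invariant factors of ∂_1 are all 1, so H_0 = Z.
  H_1: rank ker ∂_1 − rank ∂_2 = (14 − 7) − 5 = 2, and the invariant factors of ∂_2 are all 1, so H_1 = Z^2.
  H_2: rank ker ∂_2 − rank ∂_3 = (5 − 5) − 0 = 0, and there is no ∂_3, so H_2 = 0.

H_0 ≅ Z,  H_1 ≅ Z^2,  H_2 = 0.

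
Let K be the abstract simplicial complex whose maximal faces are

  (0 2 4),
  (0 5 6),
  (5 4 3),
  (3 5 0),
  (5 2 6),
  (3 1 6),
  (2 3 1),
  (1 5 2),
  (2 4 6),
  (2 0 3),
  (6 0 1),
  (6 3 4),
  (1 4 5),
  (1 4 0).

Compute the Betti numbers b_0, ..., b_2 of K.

b_0 = 1, b_1 = 2, b_2 = 1.

We work with the vertex ordering 0 < 1 < 2 < 3 < 4 < 5 < 6. The simplices of K, each written with vertices in increasing order, are:

  0-simplices (7): [0], [1], [2], [3], [4], [5], [6]
  1-simplices (21): [0,1], [0,2], [0,3], [0,4], [0,5], [0,6], [1,2], [1,3], [1,4], [1,5], [1,6], [2,3], [2,4], [2,5], [2,6], [3,4], [3,5], [3,6], [4,5], [4,6], [5,6]
  2-simplices (14): [0,1,4], [0,1,6], [0,2,3], [0,2,4], [0,3,5], [0,5,6], [1,2,3], [1,2,5], [1,3,6], [1,4,5], [2,4,6], [2,5,6], [3,4,5], [3,4,6]

so the chain groups are C_0 ≅ Z^7, C_1 ≅ Z^21, C_2 ≅ Z^14.

The boundary map ∂_1: C_1 → C_0 sends each edge [p,q] (with p < q) to q − p. For instance
  ∂[2,6] = [6] − [2].
As a 7×21 matrix over Z this has rank 6, with invariant factors (1,1,1,1,1,1).

Boundary ∂_2: C_2 → C_1 acts by ∂[p,q,r] = [q,r] − [p,r] + [p,q]. For instance
  ∂[2,5,6] = [5,6] − [2,6] + [2,5],
  ∂[2,4,6] = [4,6] − [2,6] + [2,4].
This gives a 21×14 integer matrix of rank 13; reducing to Smith normal form yields diagonal entries (1,1,1,1,1,1,1,1,1,1,1,1,1).

Reading off H_k = ker ∂_k / im ∂_{k+1}:

  H_0: rank C_0 − rank ∂_1 = 7 − 6 = 1, and the invariant factors of ∂_1 are all 1, so H_0 ≅ Z.
  H_1: rank ker ∂_1 − rank ∂_2 = (21 − 6) − 13 = 2, and the invariant factors of ∂_2 are all 1, so H_1 ≅ Z^2.
  H_2: rank ker ∂_2 − rank ∂_3 = (14 − 13) − 0 = 1, and there is no ∂_3, so H_2 ≅ Z.

As a check, the Euler characteristic is 7 − 21 + 14 = 0, which agrees with 1 − 2 + 1 = 0.

Hence the Betti numbers are b_0 = 1, b_1 = 2, b_2 = 1.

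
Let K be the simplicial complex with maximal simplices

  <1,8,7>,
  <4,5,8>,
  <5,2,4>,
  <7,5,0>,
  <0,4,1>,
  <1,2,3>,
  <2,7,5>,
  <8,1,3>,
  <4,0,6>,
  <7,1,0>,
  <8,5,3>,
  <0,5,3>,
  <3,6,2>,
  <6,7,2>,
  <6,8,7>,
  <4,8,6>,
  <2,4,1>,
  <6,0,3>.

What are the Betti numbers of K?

We work with the vertex ordering 0 < 1 < 2 < 3 < 4 < 5 < 6 < 7 < 8. The simplices of K, each written with vertices in increasing order, are:

  0-simplices (9): [0], [1], [2], [3], [4], [5], [6], [7], [8]
  1-simplices (27): (27 of them)
  2-simplices (18): [0,1,4], [0,1,7], [0,3,5], [0,3,6], [0,4,6], [0,5,7], [1,2,3], [1,2,4], [1,3,8], [1,7,8], [2,3,6], [2,4,5], [2,5,7], [2,6,7], [3,5,8], [4,5,8], [4,6,8], [6,7,8]

so the chain groups are C_0 ≅ Z^9, C_1 ≅ Z^27, C_2 ≅ Z^18.

The boundary map ∂_1: C_1 → C_0 is given by ∂[p,q] = [q] − [p].
The resulting 9×27 matrix has rank 8, and its Smith normal form has invariant factors (1,1,1,1,1,1,1,1).

The boundary map ∂_2: C_2 → C_1 sends each 2-simplex [p,q,r] to [q,r] − [p,r] + [p,q]. For instance
  ∂[0,1,7] = [1,7] − [0,7] + [0,1],
  ∂[1,3,8] = [3,8] − [1,8] + [1,3].
This gives a 27×18 integer matrix of rank 17; reducing to Smith normal form yields diagonal entries (1,1,1,1,1,1,1,1,1,1,1,1,1,1,1,1,1).

From H_k ≅ ker(∂_k) / im(∂_{k+1}) we obtain:

  H_0: rank C_0 − rank ∂_1 = 9 − 8 = 1, and the invariant factors of ∂_1 are all 1, so H_0 ≅ Z.
  H_1: rank ker ∂_1 − rank ∂_2 = (27 − 8) − 17 = 2, and the invariant factors of ∂_2 are all 1, so H_1 ≅ Z^2.
  H_2: rank ker ∂_2 − rank ∂_3 = (18 − 17) − 0 = 1, and there is no ∂_3, so H_2 ≅ Z.

Hence the Betti numbers are b_0 = 1, b_1 = 2, b_2 = 1.

b_0 = 1, b_1 = 2, b_2 = 1.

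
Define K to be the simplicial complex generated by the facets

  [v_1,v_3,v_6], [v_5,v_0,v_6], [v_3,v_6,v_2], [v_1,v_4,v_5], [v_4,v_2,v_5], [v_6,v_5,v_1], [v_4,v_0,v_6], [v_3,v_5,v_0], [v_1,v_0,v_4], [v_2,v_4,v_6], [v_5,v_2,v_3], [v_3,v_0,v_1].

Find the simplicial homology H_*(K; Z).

H_0 = Z,  H_1 = Z/2,  H_2 = 0.

K has 7 vertices, 18 edges, 12 triangles.
rank ∂_0 = 0, rank ∂_1 = 6 ⇒ b_0 = 7 − 0 − 6 = 1; all invariant factors of ∂_1 are 1 so no torsion. So H_0 = Z.
rank ∂_1 = 6, rank ∂_2 = 12 ⇒ b_1 = 18 − 6 − 12 = 0; ∂_2 has invariant factor(s) [2] giving torsion. So H_1 = Z/2.
rank ∂_2 = 12, rank ∂_3 = 0 ⇒ b_2 = 12 − 12 − 0 = 0. So H_2 = 0.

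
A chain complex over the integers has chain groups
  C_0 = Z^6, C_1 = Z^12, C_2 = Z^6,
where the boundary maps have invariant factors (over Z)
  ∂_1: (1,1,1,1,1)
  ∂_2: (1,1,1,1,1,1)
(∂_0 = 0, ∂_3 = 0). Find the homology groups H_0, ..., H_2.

H_0: b_0 = 6 − 0 − 5 = 1; torsion from ∂_1 factors > 1: none. So H_0 ≅ Z.
H_1: b_1 = 12 − 5 − 6 = 1; torsion from ∂_2 factors > 1: none. So H_1 ≅ Z.
H_2: b_2 = 6 − 6 − 0 = 0; torsion from ∂_3 factors > 1: none. So H_2 ≅ 0.

H_0 ≅ Z,  H_1 ≅ Z,  H_2 = 0.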